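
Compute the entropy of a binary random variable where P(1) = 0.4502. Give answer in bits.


H = -p*log2(p) - (1-p)*log2(1-p). -0.4502*log2(0.4502) = 0.518343; -0.5498*log2(0.5498) = 0.474489. H = 0.518343 + 0.474489 = 0.9928

0.9928 bits


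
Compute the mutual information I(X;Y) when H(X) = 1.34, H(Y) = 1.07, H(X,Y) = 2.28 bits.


I(X;Y) = H(X) + H(Y) - H(X,Y) = 1.34 + 1.07 - 2.28 = 0.13

0.13 bits


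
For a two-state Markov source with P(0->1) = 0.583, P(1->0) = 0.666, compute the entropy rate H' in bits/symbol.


Stationary distribution: pi_0 = p10/(p01+p10) = 0.5332, pi_1 = 0.4668. Entropy rate H' = pi_0*H(p01) + pi_1*H(p10) = 0.5332*0.98 + 0.4668*0.919 = 0.9515

0.9515 bits/symbol


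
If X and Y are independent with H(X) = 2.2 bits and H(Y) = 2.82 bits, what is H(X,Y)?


For independent variables, H(X,Y) = H(X) + H(Y) = 2.2 + 2.82 = 5.02

5.02 bits


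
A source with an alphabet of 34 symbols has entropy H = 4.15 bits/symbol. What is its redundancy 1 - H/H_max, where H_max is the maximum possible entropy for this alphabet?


H_max = log2(K) = log2(34) = 5.0875 bits/symbol. Redundancy = 1 - H/H_max = 1 - 4.15/5.0875 = 1 - 0.8157 = 0.1843

0.1843


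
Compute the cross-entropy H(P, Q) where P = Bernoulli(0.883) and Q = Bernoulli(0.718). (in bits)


H(P,Q) = -p*log2(q) - (1-p)*log2(1-q). -0.883*log2(0.718) = 0.422025; -0.117*log2(0.282) = 0.213669. H(P,Q) = 0.422025 + 0.213669 = 0.6357

0.6357 bits


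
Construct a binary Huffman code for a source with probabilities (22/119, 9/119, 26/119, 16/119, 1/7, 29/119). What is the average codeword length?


Huffman construction (repeatedly merge the two least-probable nodes; each merge adds 1 bit to every symbol beneath it): 9/119 + 16/119 = 25/119; 1/7 + 22/119 = 39/119; 25/119 + 26/119 = 3/7; 29/119 + 39/119 = 4/7; 3/7 + 4/7 = 1. Resulting codeword lengths (in the order the probabilities were given): (3, 3, 2, 3, 3, 2). L_avg = sum(p_i * l_i) = 22/119*3 + 9/119*3 + 26/119*2 + 16/119*3 + 1/7*3 + 29/119*2 = 302/119 = 2.5378

2.5378 bits


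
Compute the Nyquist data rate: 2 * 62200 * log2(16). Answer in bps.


Rate = 2 * B * log2(M) = 2 * 62200 * 4.0 = 497600.0

497600.0 bps


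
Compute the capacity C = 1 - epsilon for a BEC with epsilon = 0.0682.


C = 1 - epsilon = 1 - 0.0682 = 0.9318

0.9318 bits


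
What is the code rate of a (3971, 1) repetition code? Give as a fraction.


Rate = k/n = 1/3971

1/3971


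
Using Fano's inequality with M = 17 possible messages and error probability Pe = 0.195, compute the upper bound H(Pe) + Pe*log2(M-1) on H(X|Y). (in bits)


H(Pe) = -Pe*log2(Pe) - (1-Pe)*log2(1-Pe) = -0.195*log2(0.195) - 0.805*log2(0.805) = 0.459899 + 0.251916 = 0.7118. Pe*log2(M-1) = 0.195*log2(16) = 0.780000. Bound = H(Pe) + Pe*log2(M-1) = 0.459899 + 0.251916 + 0.780000 = 1.4918

1.4918 bits


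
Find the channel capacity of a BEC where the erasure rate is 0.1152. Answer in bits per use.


C = 1 - epsilon = 1 - 0.1152 = 0.8848

0.8848 bits


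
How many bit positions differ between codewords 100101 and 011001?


Count differing positions: ^ ^ ^ ^ . . = 4 differences

4


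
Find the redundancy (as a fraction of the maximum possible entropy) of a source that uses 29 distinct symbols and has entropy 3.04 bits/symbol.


H_max = log2(K) = log2(29) = 4.858 bits/symbol. Redundancy = 1 - H/H_max = 1 - 3.04/4.858 = 1 - 0.6258 = 0.3742

0.3742


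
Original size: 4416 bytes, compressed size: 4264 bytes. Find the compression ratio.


Ratio = original / compressed = 4416 / 4264 = 1.0356

1.0356


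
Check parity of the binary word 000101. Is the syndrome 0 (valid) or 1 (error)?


Syndrome = XOR of all bits = 0 XOR 0 XOR 0 XOR 1 XOR 0 XOR 1 = 0

0


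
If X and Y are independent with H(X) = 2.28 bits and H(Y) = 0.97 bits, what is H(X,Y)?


For independent variables, H(X,Y) = H(X) + H(Y) = 2.28 + 0.97 = 3.25

3.25 bits


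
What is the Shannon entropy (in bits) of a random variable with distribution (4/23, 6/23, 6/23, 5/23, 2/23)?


H = -sum(p_i * log2(p_i)). Terms: -(4/23)*log2(4/23) = 0.438880; -(6/23)*log2(6/23) = 0.505722; -(6/23)*log2(6/23) = 0.505722; -(5/23)*log2(5/23) = 0.478616; -(2/23)*log2(2/23) = 0.306397. H = 0.438880 + 0.505722 + 0.505722 + 0.478616 + 0.306397 = 2.2353

2.2353 bits


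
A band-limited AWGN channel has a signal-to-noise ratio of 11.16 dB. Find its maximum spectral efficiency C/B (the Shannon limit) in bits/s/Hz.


SNR_linear = 10^(11.16/10) = 13.0617; C/B = log2(1 + SNR_linear) = log2(1 + 13.0617) = 3.8137

3.8137 bits/s/Hz


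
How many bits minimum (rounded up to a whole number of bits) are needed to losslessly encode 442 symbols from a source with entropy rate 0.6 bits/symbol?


Minimum bits >= n * H = 442 * 0.6 = 265.2, rounded up to a whole number of bits = 266

266 bits


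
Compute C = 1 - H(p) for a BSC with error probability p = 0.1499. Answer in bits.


H(p) = -p*log2(p) - (1-p)*log2(1-p) = -0.1499*log2(0.1499) - 0.8501*log2(0.8501) = 0.410415 + 0.199175 = 0.6096. C = 1 - H(p) = 1 - 0.6096 = 0.3904

0.3904 bits


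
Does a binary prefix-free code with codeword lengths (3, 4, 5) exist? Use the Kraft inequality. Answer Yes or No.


Kraft sum = sum(2^(-l_i)) = 0.2188, need <= 1. Result: satisfied (a binary prefix-free code with these lengths exists)

Yes


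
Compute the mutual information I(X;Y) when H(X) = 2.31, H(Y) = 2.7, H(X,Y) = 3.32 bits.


I(X;Y) = H(X) + H(Y) - H(X,Y) = 2.31 + 2.7 - 3.32 = 1.69

1.69 bits


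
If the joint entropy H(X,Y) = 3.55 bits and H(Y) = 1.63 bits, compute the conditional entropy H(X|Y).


H(X|Y) = H(X,Y) - H(Y) = 3.55 - 1.63 = 1.92

1.92 bits


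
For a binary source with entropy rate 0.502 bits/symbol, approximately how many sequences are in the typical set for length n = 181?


log2|A_typical| = nH = 181 * 0.502 = 90.862, so |A_typical| ~ 2^90.862 = 2.250e+27

2.250e+27


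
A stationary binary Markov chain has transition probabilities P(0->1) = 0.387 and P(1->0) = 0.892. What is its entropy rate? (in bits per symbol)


Stationary distribution: pi_0 = p10/(p01+p10) = 0.6974, pi_1 = 0.3026. Entropy rate H' = pi_0*H(p01) + pi_1*H(p10) = 0.6974*0.9628 + 0.3026*0.4939 = 0.8209

0.8209 bits/symbol


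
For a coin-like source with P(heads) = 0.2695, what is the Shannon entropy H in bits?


H = -p*log2(p) - (1-p)*log2(1-p). -0.2695*log2(0.2695) = 0.509798; -0.7305*log2(0.7305) = 0.330949. H = 0.509798 + 0.330949 = 0.8407

0.8407 bits


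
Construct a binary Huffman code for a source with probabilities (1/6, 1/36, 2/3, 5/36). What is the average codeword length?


Huffman construction (repeatedly merge the two least-probable nodes; each merge adds 1 bit to every symbol beneath it): 1/36 + 5/36 = 1/6; 1/6 + 1/6 = 1/3; 1/3 + 2/3 = 1. Resulting codeword lengths (in the order the probabilities were given): (2, 3, 1, 3). L_avg = sum(p_i * l_i) = 1/6*2 + 1/36*3 + 2/3*1 + 5/36*3 = 3/2 = 1.5

1.5 bits


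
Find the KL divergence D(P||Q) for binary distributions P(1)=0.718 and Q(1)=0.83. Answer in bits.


KL = p*log2(p/q) + (1-p)*log2((1-p)/(1-q)) = 0.718*log2(0.718/0.83) + 0.282*log2(0.282/0.17) = 0.0558

0.0558 bits


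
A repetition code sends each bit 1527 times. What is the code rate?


Rate = k/n = 1/1527

1/1527


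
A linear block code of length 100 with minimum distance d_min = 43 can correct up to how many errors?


Correction capability = floor((d-1)/2) = floor((43-1)/2) = 21

21 errors


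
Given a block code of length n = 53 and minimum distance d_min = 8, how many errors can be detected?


Detection capability = d_min - 1 = 8 - 1 = 7

7 errors


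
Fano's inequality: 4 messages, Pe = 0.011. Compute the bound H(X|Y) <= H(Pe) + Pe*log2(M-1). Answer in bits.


H(Pe) = -Pe*log2(Pe) - (1-Pe)*log2(1-Pe) = -0.011*log2(0.011) - 0.989*log2(0.989) = 0.071570 + 0.015782 = 0.0874. Pe*log2(M-1) = 0.011*log2(3) = 0.017435. Bound = H(Pe) + Pe*log2(M-1) = 0.071570 + 0.015782 + 0.017435 = 0.1048

0.1048 bits


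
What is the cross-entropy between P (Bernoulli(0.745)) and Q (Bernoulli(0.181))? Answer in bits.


H(P,Q) = -p*log2(q) - (1-p)*log2(1-q). -0.745*log2(0.181) = 1.837124; -0.255*log2(0.819) = 0.073456. H(P,Q) = 1.837124 + 0.073456 = 1.9106

1.9106 bits


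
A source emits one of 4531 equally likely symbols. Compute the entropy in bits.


H = log2(n) = log2(4531) = 12.1456

12.1456 bits


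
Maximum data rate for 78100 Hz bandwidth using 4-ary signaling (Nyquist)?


Rate = 2 * B * log2(M) = 2 * 78100 * 2.0 = 312400.0

312400.0 bps


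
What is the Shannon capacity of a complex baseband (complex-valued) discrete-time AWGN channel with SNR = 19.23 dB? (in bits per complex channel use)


SNR_linear = 10^(19.23/10) = 83.7529; C = log2(1 + SNR_linear) = log2(1 + 83.7529) = 6.4052

6.4052 bits/channel use


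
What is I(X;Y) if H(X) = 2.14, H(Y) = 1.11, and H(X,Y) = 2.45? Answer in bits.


I(X;Y) = H(X) + H(Y) - H(X,Y) = 2.14 + 1.11 - 2.45 = 0.8

0.8 bits


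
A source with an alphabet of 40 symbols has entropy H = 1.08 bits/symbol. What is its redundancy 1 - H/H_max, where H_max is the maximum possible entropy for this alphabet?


H_max = log2(K) = log2(40) = 5.3219 bits/symbol. Redundancy = 1 - H/H_max = 1 - 1.08/5.3219 = 1 - 0.2029 = 0.7971

0.7971


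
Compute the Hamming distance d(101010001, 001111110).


Count differing positions: ^ . . ^ . ^ ^ ^ ^ = 6 differences

6


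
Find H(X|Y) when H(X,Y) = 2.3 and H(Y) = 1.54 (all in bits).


H(X|Y) = H(X,Y) - H(Y) = 2.3 - 1.54 = 0.76

0.76 bits


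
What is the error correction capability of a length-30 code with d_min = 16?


Correction capability = floor((d-1)/2) = floor((16-1)/2) = 7

7 errors


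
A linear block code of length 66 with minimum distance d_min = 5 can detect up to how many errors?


Detection capability = d_min - 1 = 5 - 1 = 4

4 errors


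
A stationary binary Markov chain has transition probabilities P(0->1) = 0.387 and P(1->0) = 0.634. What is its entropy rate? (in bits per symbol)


Stationary distribution: pi_0 = p10/(p01+p10) = 0.621, pi_1 = 0.379. Entropy rate H' = pi_0*H(p01) + pi_1*H(p10) = 0.621*0.9628 + 0.379*0.9476 = 0.957

0.957 bits/symbol


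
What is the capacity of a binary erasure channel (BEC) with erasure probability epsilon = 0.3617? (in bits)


C = 1 - epsilon = 1 - 0.3617 = 0.6383

0.6383 bits


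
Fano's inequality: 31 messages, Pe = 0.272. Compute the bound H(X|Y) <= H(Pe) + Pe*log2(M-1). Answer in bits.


H(Pe) = -Pe*log2(Pe) - (1-Pe)*log2(1-Pe) = -0.272*log2(0.272) - 0.728*log2(0.728) = 0.510903 + 0.333416 = 0.8443. Pe*log2(M-1) = 0.272*log2(30) = 1.334674. Bound = H(Pe) + Pe*log2(M-1) = 0.510903 + 0.333416 + 1.334674 = 2.179

2.179 bits


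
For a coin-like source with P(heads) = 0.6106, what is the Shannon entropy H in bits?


H = -p*log2(p) - (1-p)*log2(1-p). -0.6106*log2(0.6106) = 0.434564; -0.3894*log2(0.3894) = 0.529847. H = 0.434564 + 0.529847 = 0.9644

0.9644 bits


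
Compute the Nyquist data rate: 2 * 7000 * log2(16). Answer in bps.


Rate = 2 * B * log2(M) = 2 * 7000 * 4.0 = 56000.0

56000.0 bps


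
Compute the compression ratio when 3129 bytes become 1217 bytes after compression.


Ratio = original / compressed = 3129 / 1217 = 2.5711

2.5711


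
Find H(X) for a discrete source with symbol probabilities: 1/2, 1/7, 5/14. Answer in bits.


H = -sum(p_i * log2(p_i)). Terms: -(1/2)*log2(1/2) = 0.500000; -(1/7)*log2(1/7) = 0.401051; -(5/14)*log2(5/14) = 0.530510. H = 0.500000 + 0.401051 + 0.530510 = 1.4316

1.4316 bits


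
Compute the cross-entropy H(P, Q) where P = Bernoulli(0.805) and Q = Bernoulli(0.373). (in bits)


H(P,Q) = -p*log2(q) - (1-p)*log2(1-q). -0.805*log2(0.373) = 1.145316; -0.195*log2(0.627) = 0.131325. H(P,Q) = 1.145316 + 0.131325 = 1.2766

1.2766 bits


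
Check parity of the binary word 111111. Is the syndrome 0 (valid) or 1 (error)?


Syndrome = XOR of all bits = 1 XOR 1 XOR 1 XOR 1 XOR 1 XOR 1 = 0

0


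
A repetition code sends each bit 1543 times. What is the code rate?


Rate = k/n = 1/1543

1/1543


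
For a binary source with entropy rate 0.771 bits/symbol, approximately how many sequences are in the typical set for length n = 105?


log2|A_typical| = nH = 105 * 0.771 = 80.955, so |A_typical| ~ 2^80.955 = 2.344e+24

2.344e+24


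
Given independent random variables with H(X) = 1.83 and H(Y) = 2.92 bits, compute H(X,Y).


For independent variables, H(X,Y) = H(X) + H(Y) = 1.83 + 2.92 = 4.75

4.75 bits


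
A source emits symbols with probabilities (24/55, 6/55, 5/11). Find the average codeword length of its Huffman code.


Huffman construction (repeatedly merge the two least-probable nodes; each merge adds 1 bit to every symbol beneath it): 6/55 + 24/55 = 6/11; 5/11 + 6/11 = 1. Resulting codeword lengths (in the order the probabilities were given): (2, 2, 1). L_avg = sum(p_i * l_i) = 24/55*2 + 6/55*2 + 5/11*1 = 17/11 = 1.5455

1.5455 bits


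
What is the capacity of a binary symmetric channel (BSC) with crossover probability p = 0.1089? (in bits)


H(p) = -p*log2(p) - (1-p)*log2(1-p) = -0.1089*log2(0.1089) - 0.8911*log2(0.8911) = 0.348363 + 0.148226 = 0.4966. C = 1 - H(p) = 1 - 0.4966 = 0.5034

0.5034 bits


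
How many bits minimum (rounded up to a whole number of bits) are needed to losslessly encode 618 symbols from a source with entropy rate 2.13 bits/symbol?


Minimum bits >= n * H = 618 * 2.13 = 1316.34, rounded up to a whole number of bits = 1317

1317 bits


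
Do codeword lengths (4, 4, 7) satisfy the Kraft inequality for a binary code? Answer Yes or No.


Kraft sum = sum(2^(-l_i)) = 0.1328, need <= 1. Result: satisfied (a binary prefix-free code with these lengths exists)

Yes


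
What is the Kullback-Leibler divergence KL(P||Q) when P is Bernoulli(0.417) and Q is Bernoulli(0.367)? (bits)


KL = p*log2(p/q) + (1-p)*log2((1-p)/(1-q)) = 0.417*log2(0.417/0.367) + 0.583*log2(0.583/0.633) = 0.0076

0.0076 bits


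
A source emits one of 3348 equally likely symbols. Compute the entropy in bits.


H = log2(n) = log2(3348) = 11.7091

11.7091 bits


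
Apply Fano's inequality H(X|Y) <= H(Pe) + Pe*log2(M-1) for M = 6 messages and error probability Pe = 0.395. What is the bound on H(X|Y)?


H(Pe) = -Pe*log2(Pe) - (1-Pe)*log2(1-Pe) = -0.395*log2(0.395) - 0.605*log2(0.605) = 0.529330 + 0.438621 = 0.968. Pe*log2(M-1) = 0.395*log2(5) = 0.917162. Bound = H(Pe) + Pe*log2(M-1) = 0.529330 + 0.438621 + 0.917162 = 1.8851

1.8851 bits


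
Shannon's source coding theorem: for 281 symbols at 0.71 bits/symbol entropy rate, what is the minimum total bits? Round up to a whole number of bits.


Minimum bits >= n * H = 281 * 0.71 = 199.51, rounded up to a whole number of bits = 200

200 bits


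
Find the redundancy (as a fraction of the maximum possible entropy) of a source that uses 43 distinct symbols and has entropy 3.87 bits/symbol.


H_max = log2(K) = log2(43) = 5.4263 bits/symbol. Redundancy = 1 - H/H_max = 1 - 3.87/5.4263 = 1 - 0.7132 = 0.2868

0.2868


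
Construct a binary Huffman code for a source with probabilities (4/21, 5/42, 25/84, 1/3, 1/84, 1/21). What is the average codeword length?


Huffman construction (repeatedly merge the two least-probable nodes; each merge adds 1 bit to every symbol beneath it): 1/84 + 1/21 = 5/84; 5/84 + 5/42 = 5/28; 5/28 + 4/21 = 31/84; 25/84 + 1/3 = 53/84; 31/84 + 53/84 = 1. Resulting codeword lengths (in the order the probabilities were given): (2, 3, 2, 2, 4, 4). L_avg = sum(p_i * l_i) = 4/21*2 + 5/42*3 + 25/84*2 + 1/3*2 + 1/84*4 + 1/21*4 = 47/21 = 2.2381

2.2381 bits


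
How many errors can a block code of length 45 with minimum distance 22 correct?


Correction capability = floor((d-1)/2) = floor((22-1)/2) = 10

10 errors


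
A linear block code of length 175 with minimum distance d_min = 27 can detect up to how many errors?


Detection capability = d_min - 1 = 27 - 1 = 26

26 errors


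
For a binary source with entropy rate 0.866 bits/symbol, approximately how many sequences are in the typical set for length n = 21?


log2|A_typical| = nH = 21 * 0.866 = 18.186, so |A_typical| ~ 2^18.186 = 2.982e+05

2.982e+05


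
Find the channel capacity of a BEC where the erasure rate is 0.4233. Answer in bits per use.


C = 1 - epsilon = 1 - 0.4233 = 0.5767

0.5767 bits


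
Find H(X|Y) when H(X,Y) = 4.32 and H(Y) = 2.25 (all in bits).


H(X|Y) = H(X,Y) - H(Y) = 4.32 - 2.25 = 2.07

2.07 bits


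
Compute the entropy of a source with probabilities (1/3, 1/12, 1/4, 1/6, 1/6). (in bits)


H = -sum(p_i * log2(p_i)). Terms: -(1/3)*log2(1/3) = 0.528321; -(1/12)*log2(1/12) = 0.298747; -(1/4)*log2(1/4) = 0.500000; -(1/6)*log2(1/6) = 0.430827; -(1/6)*log2(1/6) = 0.430827. H = 0.528321 + 0.298747 + 0.500000 + 0.430827 + 0.430827 = 2.1887

2.1887 bits


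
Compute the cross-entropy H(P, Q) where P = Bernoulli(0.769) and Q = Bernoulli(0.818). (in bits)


H(P,Q) = -p*log2(q) - (1-p)*log2(1-q). -0.769*log2(0.818) = 0.222877; -0.231*log2(0.182) = 0.567796. H(P,Q) = 0.222877 + 0.567796 = 0.7907

0.7907 bits


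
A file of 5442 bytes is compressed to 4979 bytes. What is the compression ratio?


Ratio = original / compressed = 5442 / 4979 = 1.093

1.093


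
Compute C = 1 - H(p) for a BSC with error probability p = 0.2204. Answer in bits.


H(p) = -p*log2(p) - (1-p)*log2(1-p) = -0.2204*log2(0.2204) - 0.7796*log2(0.7796) = 0.480870 + 0.280028 = 0.7609. C = 1 - H(p) = 1 - 0.7609 = 0.2391

0.2391 bits


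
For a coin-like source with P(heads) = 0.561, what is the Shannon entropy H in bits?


H = -p*log2(p) - (1-p)*log2(1-p). -0.561*log2(0.561) = 0.467833; -0.439*log2(0.439) = 0.521403. H = 0.467833 + 0.521403 = 0.9892

0.9892 bits


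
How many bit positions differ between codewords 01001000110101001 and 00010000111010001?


Count differing positions: . ^ . ^ ^ . . . . . ^ ^ ^ ^ . . . = 7 differences

7


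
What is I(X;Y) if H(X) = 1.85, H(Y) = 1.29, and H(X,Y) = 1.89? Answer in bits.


I(X;Y) = H(X) + H(Y) - H(X,Y) = 1.85 + 1.29 - 1.89 = 1.25

1.25 bits


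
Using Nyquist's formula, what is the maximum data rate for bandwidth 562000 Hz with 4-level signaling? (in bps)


Rate = 2 * B * log2(M) = 2 * 562000 * 2.0 = 2248000.0

2248000.0 bps


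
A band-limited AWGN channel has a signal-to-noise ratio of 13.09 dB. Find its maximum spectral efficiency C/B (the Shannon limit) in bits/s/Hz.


SNR_linear = 10^(13.09/10) = 20.3704; C/B = log2(1 + SNR_linear) = log2(1 + 20.3704) = 4.4175

4.4175 bits/s/Hz


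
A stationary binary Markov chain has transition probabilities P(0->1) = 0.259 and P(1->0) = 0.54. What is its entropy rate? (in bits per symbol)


Stationary distribution: pi_0 = p10/(p01+p10) = 0.6758, pi_1 = 0.3242. Entropy rate H' = pi_0*H(p01) + pi_1*H(p10) = 0.6758*0.8252 + 0.3242*0.9954 = 0.8804

0.8804 bits/symbol


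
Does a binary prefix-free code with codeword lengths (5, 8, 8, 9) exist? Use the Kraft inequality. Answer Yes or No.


Kraft sum = sum(2^(-l_i)) = 0.041, need <= 1. Result: satisfied (a binary prefix-free code with these lengths exists)

Yes


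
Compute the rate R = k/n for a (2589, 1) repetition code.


Rate = k/n = 1/2589

1/2589


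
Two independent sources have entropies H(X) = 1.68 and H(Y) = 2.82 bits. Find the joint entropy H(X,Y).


For independent variables, H(X,Y) = H(X) + H(Y) = 1.68 + 2.82 = 4.5

4.5 bits


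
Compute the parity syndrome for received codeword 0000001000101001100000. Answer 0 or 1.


Syndrome = XOR of all bits = 0 XOR 0 XOR 0 XOR 0 XOR 0 XOR 0 XOR 1 XOR 0 XOR 0 XOR 0 XOR 1 XOR 0 XOR 1 XOR 0 XOR 0 XOR 1 XOR 1 XOR 0 XOR 0 XOR 0 XOR 0 XOR 0 = 1

1


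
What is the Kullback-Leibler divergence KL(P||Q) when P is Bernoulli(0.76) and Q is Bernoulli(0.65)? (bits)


KL = p*log2(p/q) + (1-p)*log2((1-p)/(1-q)) = 0.76*log2(0.76/0.65) + 0.24*log2(0.24/0.35) = 0.0408

0.0408 bits


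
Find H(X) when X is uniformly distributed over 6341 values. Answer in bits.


H = log2(n) = log2(6341) = 12.6305

12.6305 bits


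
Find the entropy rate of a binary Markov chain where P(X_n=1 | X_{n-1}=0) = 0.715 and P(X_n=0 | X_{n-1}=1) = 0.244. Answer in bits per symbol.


Stationary distribution: pi_0 = p10/(p01+p10) = 0.2544, pi_1 = 0.7456. Entropy rate H' = pi_0*H(p01) + pi_1*H(p10) = 0.2544*0.8622 + 0.7456*0.8016 = 0.817

0.817 bits/symbol


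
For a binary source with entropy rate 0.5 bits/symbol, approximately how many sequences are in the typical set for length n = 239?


log2|A_typical| = nH = 239 * 0.5 = 119.5, so |A_typical| ~ 2^119.5 = 9.399e+35

9.399e+35


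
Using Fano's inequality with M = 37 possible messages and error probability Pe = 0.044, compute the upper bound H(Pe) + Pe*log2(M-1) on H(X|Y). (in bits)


H(Pe) = -Pe*log2(Pe) - (1-Pe)*log2(1-Pe) = -0.044*log2(0.044) - 0.956*log2(0.956) = 0.198280 + 0.062061 = 0.2603. Pe*log2(M-1) = 0.044*log2(36) = 0.227477. Bound = H(Pe) + Pe*log2(M-1) = 0.198280 + 0.062061 + 0.227477 = 0.4878

0.4878 bits


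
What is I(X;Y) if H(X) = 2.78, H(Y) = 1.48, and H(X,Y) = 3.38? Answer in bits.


I(X;Y) = H(X) + H(Y) - H(X,Y) = 2.78 + 1.48 - 3.38 = 0.88

0.88 bits


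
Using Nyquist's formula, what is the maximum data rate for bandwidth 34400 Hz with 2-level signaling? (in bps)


Rate = 2 * B * log2(M) = 2 * 34400 * 1.0 = 68800.0

68800.0 bps


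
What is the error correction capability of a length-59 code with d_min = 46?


Correction capability = floor((d-1)/2) = floor((46-1)/2) = 22

22 errors


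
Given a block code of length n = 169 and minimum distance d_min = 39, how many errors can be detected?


Detection capability = d_min - 1 = 39 - 1 = 38

38 errors


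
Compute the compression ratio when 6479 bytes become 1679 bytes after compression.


Ratio = original / compressed = 6479 / 1679 = 3.8588

3.8588


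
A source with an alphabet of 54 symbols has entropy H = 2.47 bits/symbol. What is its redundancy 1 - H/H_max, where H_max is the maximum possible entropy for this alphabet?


H_max = log2(K) = log2(54) = 5.7549 bits/symbol. Redundancy = 1 - H/H_max = 1 - 2.47/5.7549 = 1 - 0.4292 = 0.5708

0.5708


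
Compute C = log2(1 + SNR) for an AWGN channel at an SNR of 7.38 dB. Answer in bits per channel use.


SNR_linear = 10^(7.38/10) = 5.4702; C = log2(1 + SNR_linear) = log2(1 + 5.4702) = 2.6938

2.6938 bits/channel use


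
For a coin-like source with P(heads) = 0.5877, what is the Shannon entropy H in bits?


H = -p*log2(p) - (1-p)*log2(1-p). -0.5877*log2(0.5877) = 0.450677; -0.4123*log2(0.4123) = 0.527016. H = 0.450677 + 0.527016 = 0.9777

0.9777 bits


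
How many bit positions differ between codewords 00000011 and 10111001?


Count differing positions: ^ . ^ ^ ^ . ^ . = 5 differences

5


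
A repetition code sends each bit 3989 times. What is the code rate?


Rate = k/n = 1/3989

1/3989


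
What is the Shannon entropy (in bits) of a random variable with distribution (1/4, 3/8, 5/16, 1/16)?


H = -sum(p_i * log2(p_i)). Terms: -(1/4)*log2(1/4) = 0.500000; -(3/8)*log2(3/8) = 0.530639; -(5/16)*log2(5/16) = 0.524397; -(1/16)*log2(1/16) = 0.250000. H = 0.500000 + 0.530639 + 0.524397 + 0.250000 = 1.805

1.805 bits


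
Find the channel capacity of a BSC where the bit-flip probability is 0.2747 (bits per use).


H(p) = -p*log2(p) - (1-p)*log2(1-p) = -0.2747*log2(0.2747) - 0.7253*log2(0.7253) = 0.512060 + 0.336068 = 0.8481. C = 1 - H(p) = 1 - 0.8481 = 0.1519

0.1519 bits


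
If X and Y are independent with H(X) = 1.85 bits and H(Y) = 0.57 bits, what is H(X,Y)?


For independent variables, H(X,Y) = H(X) + H(Y) = 1.85 + 0.57 = 2.42

2.42 bits


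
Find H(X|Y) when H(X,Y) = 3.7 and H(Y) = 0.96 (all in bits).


H(X|Y) = H(X,Y) - H(Y) = 3.7 - 0.96 = 2.74

2.74 bits


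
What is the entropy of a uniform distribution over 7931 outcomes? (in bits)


H = log2(n) = log2(7931) = 12.9533

12.9533 bits


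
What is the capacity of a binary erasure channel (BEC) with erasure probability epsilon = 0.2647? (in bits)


C = 1 - epsilon = 1 - 0.2647 = 0.7353

0.7353 bits


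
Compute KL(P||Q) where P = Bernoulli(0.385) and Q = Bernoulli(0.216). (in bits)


KL = p*log2(p/q) + (1-p)*log2((1-p)/(1-q)) = 0.385*log2(0.385/0.216) + 0.615*log2(0.615/0.784) = 0.1056

0.1056 bits


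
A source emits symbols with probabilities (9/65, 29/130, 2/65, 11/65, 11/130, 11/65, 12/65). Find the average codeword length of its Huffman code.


Huffman construction (repeatedly merge the two least-probable nodes; each merge adds 1 bit to every symbol beneath it): 2/65 + 11/130 = 3/26; 3/26 + 9/65 = 33/130; 11/65 + 11/65 = 22/65; 12/65 + 29/130 = 53/130; 33/130 + 22/65 = 77/130; 53/130 + 77/130 = 1. Resulting codeword lengths (in the order the probabilities were given): (3, 2, 4, 3, 4, 3, 2). L_avg = sum(p_i * l_i) = 9/65*3 + 29/130*2 + 2/65*4 + 11/65*3 + 11/130*4 + 11/65*3 + 12/65*2 = 176/65 = 2.7077

2.7077 bits


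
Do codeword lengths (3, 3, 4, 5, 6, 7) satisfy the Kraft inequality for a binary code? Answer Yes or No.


Kraft sum = sum(2^(-l_i)) = 0.3672, need <= 1. Result: satisfied (a binary prefix-free code with these lengths exists)

Yes


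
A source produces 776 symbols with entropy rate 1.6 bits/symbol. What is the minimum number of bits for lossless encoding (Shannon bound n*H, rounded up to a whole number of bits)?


Minimum bits >= n * H = 776 * 1.6 = 1241.6, rounded up to a whole number of bits = 1242

1242 bits


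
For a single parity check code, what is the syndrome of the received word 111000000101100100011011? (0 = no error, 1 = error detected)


Syndrome = XOR of all bits = 1 XOR 1 XOR 1 XOR 0 XOR 0 XOR 0 XOR 0 XOR 0 XOR 0 XOR 1 XOR 0 XOR 1 XOR 1 XOR 0 XOR 0 XOR 1 XOR 0 XOR 0 XOR 0 XOR 1 XOR 1 XOR 0 XOR 1 XOR 1 = 1

1


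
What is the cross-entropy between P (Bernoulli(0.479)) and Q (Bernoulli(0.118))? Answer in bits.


H(P,Q) = -p*log2(q) - (1-p)*log2(1-q). -0.479*log2(0.118) = 1.476825; -0.521*log2(0.882) = 0.094379. H(P,Q) = 1.476825 + 0.094379 = 1.5712

1.5712 bits


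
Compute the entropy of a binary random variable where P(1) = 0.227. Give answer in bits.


H = -p*log2(p) - (1-p)*log2(1-p). -0.227*log2(0.227) = 0.485607; -0.773*log2(0.773) = 0.287138. H = 0.485607 + 0.287138 = 0.7727

0.7727 bits


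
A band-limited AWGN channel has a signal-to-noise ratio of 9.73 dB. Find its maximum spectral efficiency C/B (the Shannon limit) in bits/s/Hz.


SNR_linear = 10^(9.73/10) = 9.3972; C/B = log2(1 + SNR_linear) = log2(1 + 9.3972) = 3.3781

3.3781 bits/s/Hz


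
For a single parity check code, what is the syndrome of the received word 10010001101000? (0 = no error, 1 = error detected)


Syndrome = XOR of all bits = 1 XOR 0 XOR 0 XOR 1 XOR 0 XOR 0 XOR 0 XOR 1 XOR 1 XOR 0 XOR 1 XOR 0 XOR 0 XOR 0 = 1

1


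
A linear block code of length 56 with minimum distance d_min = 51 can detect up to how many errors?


Detection capability = d_min - 1 = 51 - 1 = 50

50 errors


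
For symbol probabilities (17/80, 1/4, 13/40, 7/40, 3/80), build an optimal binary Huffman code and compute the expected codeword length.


Huffman construction (repeatedly merge the two least-probable nodes; each merge adds 1 bit to every symbol beneath it): 3/80 + 7/40 = 17/80; 17/80 + 17/80 = 17/40; 1/4 + 13/40 = 23/40; 17/40 + 23/40 = 1. Resulting codeword lengths (in the order the probabilities were given): (2, 2, 2, 3, 3). L_avg = sum(p_i * l_i) = 17/80*2 + 1/4*2 + 13/40*2 + 7/40*3 + 3/80*3 = 177/80 = 2.2125

2.2125 bits


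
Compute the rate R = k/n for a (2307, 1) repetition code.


Rate = k/n = 1/2307

1/2307


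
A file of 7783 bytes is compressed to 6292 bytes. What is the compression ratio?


Ratio = original / compressed = 7783 / 6292 = 1.237

1.237


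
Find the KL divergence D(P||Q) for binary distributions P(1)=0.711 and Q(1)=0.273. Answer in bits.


KL = p*log2(p/q) + (1-p)*log2((1-p)/(1-q)) = 0.711*log2(0.711/0.273) + 0.289*log2(0.289/0.727) = 0.5972

0.5972 bits


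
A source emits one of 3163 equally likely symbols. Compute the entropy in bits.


H = log2(n) = log2(3163) = 11.6271

11.6271 bits


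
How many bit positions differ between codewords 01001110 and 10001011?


Count differing positions: ^ ^ . . . ^ . ^ = 4 differences

4


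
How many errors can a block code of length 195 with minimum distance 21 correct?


Correction capability = floor((d-1)/2) = floor((21-1)/2) = 10

10 errors


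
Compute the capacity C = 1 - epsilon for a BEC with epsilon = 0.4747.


C = 1 - epsilon = 1 - 0.4747 = 0.5253

0.5253 bits


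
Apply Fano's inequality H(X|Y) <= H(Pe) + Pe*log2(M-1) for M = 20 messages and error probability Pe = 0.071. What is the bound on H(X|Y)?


H(Pe) = -Pe*log2(Pe) - (1-Pe)*log2(1-Pe) = -0.071*log2(0.071) - 0.929*log2(0.929) = 0.270939 + 0.098706 = 0.3696. Pe*log2(M-1) = 0.071*log2(19) = 0.301603. Bound = H(Pe) + Pe*log2(M-1) = 0.270939 + 0.098706 + 0.301603 = 0.6712

0.6712 bits


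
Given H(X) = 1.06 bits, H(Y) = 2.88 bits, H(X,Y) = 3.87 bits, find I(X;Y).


I(X;Y) = H(X) + H(Y) - H(X,Y) = 1.06 + 2.88 - 3.87 = 0.07

0.07 bits


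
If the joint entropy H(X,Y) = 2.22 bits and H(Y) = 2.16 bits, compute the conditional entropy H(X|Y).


H(X|Y) = H(X,Y) - H(Y) = 2.22 - 2.16 = 0.06

0.06 bits


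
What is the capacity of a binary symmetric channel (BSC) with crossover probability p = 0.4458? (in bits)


H(p) = -p*log2(p) - (1-p)*log2(1-p) = -0.4458*log2(0.4458) - 0.5542*log2(0.5542) = 0.519594 + 0.471913 = 0.9915. C = 1 - H(p) = 1 - 0.9915 = 0.0085

0.0085 bits


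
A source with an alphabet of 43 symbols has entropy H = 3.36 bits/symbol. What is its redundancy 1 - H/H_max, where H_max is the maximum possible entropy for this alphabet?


H_max = log2(K) = log2(43) = 5.4263 bits/symbol. Redundancy = 1 - H/H_max = 1 - 3.36/5.4263 = 1 - 0.6192 = 0.3808

0.3808


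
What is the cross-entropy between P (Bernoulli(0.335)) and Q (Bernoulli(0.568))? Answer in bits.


H(P,Q) = -p*log2(q) - (1-p)*log2(1-q). -0.335*log2(0.568) = 0.273372; -0.665*log2(0.432) = 0.805246. H(P,Q) = 0.273372 + 0.805246 = 1.0786

1.0786 bits


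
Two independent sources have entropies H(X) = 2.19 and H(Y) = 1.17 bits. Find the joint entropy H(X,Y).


For independent variables, H(X,Y) = H(X) + H(Y) = 2.19 + 1.17 = 3.36

3.36 bits


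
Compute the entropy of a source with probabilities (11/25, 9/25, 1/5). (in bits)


H = -sum(p_i * log2(p_i)). Terms: -(11/25)*log2(11/25) = 0.521147; -(9/25)*log2(9/25) = 0.530615; -(1/5)*log2(1/5) = 0.464386. H = 0.521147 + 0.530615 + 0.464386 = 1.5161

1.5161 bits


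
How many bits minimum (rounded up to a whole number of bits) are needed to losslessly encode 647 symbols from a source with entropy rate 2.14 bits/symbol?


Minimum bits >= n * H = 647 * 2.14 = 1384.58, rounded up to a whole number of bits = 1385

1385 bits


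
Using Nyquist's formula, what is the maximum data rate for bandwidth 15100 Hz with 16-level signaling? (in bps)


Rate = 2 * B * log2(M) = 2 * 15100 * 4.0 = 120800.0

120800.0 bps


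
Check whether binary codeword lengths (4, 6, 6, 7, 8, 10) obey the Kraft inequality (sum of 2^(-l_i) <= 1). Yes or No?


Kraft sum = sum(2^(-l_i)) = 0.1064, need <= 1. Result: satisfied (a binary prefix-free code with these lengths exists)

Yes


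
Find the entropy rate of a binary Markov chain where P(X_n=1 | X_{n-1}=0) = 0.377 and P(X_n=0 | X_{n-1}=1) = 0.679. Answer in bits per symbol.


Stationary distribution: pi_0 = p10/(p01+p10) = 0.643, pi_1 = 0.357. Entropy rate H' = pi_0*H(p01) + pi_1*H(p10) = 0.643*0.9559 + 0.357*0.9055 = 0.9379

0.9379 bits/symbol


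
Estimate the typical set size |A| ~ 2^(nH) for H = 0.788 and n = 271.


log2|A_typical| = nH = 271 * 0.788 = 213.548, so |A_typical| ~ 2^213.548 = 1.925e+64

1.925e+64


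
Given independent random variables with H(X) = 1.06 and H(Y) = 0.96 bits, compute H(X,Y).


For independent variables, H(X,Y) = H(X) + H(Y) = 1.06 + 0.96 = 2.02

2.02 bits


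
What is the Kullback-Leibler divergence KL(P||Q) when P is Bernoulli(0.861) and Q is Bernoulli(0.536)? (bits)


KL = p*log2(p/q) + (1-p)*log2((1-p)/(1-q)) = 0.861*log2(0.861/0.536) + 0.139*log2(0.139/0.464) = 0.347

0.347 bits


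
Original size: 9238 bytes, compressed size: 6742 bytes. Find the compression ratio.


Ratio = original / compressed = 9238 / 6742 = 1.3702

1.3702


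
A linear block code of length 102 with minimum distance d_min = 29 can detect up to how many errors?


Detection capability = d_min - 1 = 29 - 1 = 28

28 errors


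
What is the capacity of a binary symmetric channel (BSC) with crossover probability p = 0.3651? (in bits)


H(p) = -p*log2(p) - (1-p)*log2(1-p) = -0.3651*log2(0.3651) - 0.6349*log2(0.6349) = 0.530723 + 0.416113 = 0.9468. C = 1 - H(p) = 1 - 0.9468 = 0.0532

0.0532 bits


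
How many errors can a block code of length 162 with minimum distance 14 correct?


Correction capability = floor((d-1)/2) = floor((14-1)/2) = 6

6 errors


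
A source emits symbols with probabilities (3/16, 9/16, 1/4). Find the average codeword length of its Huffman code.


Huffman construction (repeatedly merge the two least-probable nodes; each merge adds 1 bit to every symbol beneath it): 3/16 + 1/4 = 7/16; 7/16 + 9/16 = 1. Resulting codeword lengths (in the order the probabilities were given): (2, 1, 2). L_avg = sum(p_i * l_i) = 3/16*2 + 9/16*1 + 1/4*2 = 23/16 = 1.4375

1.4375 bits


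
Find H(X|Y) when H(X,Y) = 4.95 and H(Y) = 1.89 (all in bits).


H(X|Y) = H(X,Y) - H(Y) = 4.95 - 1.89 = 3.06

3.06 bits


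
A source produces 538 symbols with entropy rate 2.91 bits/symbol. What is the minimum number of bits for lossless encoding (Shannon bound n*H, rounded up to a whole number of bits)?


Minimum bits >= n * H = 538 * 2.91 = 1565.58, rounded up to a whole number of bits = 1566

1566 bits


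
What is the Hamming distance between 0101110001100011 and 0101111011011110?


Count differing positions: . . . . . . ^ . ^ . ^ ^ ^ ^ . ^ = 7 differences

7


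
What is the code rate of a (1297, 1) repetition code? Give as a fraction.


Rate = k/n = 1/1297

1/1297


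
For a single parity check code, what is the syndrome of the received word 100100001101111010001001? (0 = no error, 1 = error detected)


Syndrome = XOR of all bits = 1 XOR 0 XOR 0 XOR 1 XOR 0 XOR 0 XOR 0 XOR 0 XOR 1 XOR 1 XOR 0 XOR 1 XOR 1 XOR 1 XOR 1 XOR 0 XOR 1 XOR 0 XOR 0 XOR 0 XOR 1 XOR 0 XOR 0 XOR 1 = 1

1


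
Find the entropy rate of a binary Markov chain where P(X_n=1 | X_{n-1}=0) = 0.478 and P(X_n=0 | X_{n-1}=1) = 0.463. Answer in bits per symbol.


Stationary distribution: pi_0 = p10/(p01+p10) = 0.492, pi_1 = 0.508. Entropy rate H' = pi_0*H(p01) + pi_1*H(p10) = 0.492*0.9986 + 0.508*0.996 = 0.9973

0.9973 bits/symbol


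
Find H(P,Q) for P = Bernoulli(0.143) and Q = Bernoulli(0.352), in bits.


H(P,Q) = -p*log2(q) - (1-p)*log2(1-q). -0.143*log2(0.352) = 0.215408; -0.857*log2(0.648) = 0.536426. H(P,Q) = 0.215408 + 0.536426 = 0.7518

0.7518 bits


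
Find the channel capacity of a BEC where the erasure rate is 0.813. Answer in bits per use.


C = 1 - epsilon = 1 - 0.813 = 0.187

0.187 bits


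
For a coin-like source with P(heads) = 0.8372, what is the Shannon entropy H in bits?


H = -p*log2(p) - (1-p)*log2(1-p). -0.8372*log2(0.8372) = 0.214621; -0.1628*log2(0.1628) = 0.426345. H = 0.214621 + 0.426345 = 0.641

0.641 bits


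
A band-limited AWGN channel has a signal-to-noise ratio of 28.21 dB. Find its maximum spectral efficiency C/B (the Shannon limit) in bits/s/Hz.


SNR_linear = 10^(28.21/10) = 662.2165; C/B = log2(1 + SNR_linear) = log2(1 + 662.2165) = 9.3733

9.3733 bits/s/Hz


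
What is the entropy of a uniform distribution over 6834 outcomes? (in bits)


H = log2(n) = log2(6834) = 12.7385

12.7385 bits


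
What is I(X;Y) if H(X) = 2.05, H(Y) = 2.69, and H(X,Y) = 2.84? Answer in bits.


I(X;Y) = H(X) + H(Y) - H(X,Y) = 2.05 + 2.69 - 2.84 = 1.9

1.9 bits


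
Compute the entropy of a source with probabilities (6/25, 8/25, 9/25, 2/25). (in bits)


H = -sum(p_i * log2(p_i)). Terms: -(6/25)*log2(6/25) = 0.494134; -(8/25)*log2(8/25) = 0.526034; -(9/25)*log2(9/25) = 0.530615; -(2/25)*log2(2/25) = 0.291508. H = 0.494134 + 0.526034 + 0.530615 + 0.291508 = 1.8423

1.8423 bits


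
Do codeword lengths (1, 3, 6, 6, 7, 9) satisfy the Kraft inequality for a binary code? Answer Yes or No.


Kraft sum = sum(2^(-l_i)) = 0.666, need <= 1. Result: satisfied (a binary prefix-free code with these lengths exists)

Yes


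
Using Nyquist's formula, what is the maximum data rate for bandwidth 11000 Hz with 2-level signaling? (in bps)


Rate = 2 * B * log2(M) = 2 * 11000 * 1.0 = 22000.0

22000.0 bps


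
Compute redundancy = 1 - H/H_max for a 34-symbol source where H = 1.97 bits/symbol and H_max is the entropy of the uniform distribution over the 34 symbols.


H_max = log2(K) = log2(34) = 5.0875 bits/symbol. Redundancy = 1 - H/H_max = 1 - 1.97/5.0875 = 1 - 0.3872 = 0.6128

0.6128


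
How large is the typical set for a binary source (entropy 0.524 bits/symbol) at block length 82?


log2|A_typical| = nH = 82 * 0.524 = 42.968, so |A_typical| ~ 2^42.968 = 8.603e+12

8.603e+12


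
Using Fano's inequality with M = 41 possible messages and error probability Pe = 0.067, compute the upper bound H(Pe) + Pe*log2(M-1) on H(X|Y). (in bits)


H(Pe) = -Pe*log2(Pe) - (1-Pe)*log2(1-Pe) = -0.067*log2(0.067) - 0.933*log2(0.933) = 0.261280 + 0.093348 = 0.3546. Pe*log2(M-1) = 0.067*log2(40) = 0.356569. Bound = H(Pe) + Pe*log2(M-1) = 0.261280 + 0.093348 + 0.356569 = 0.7112

0.7112 bits


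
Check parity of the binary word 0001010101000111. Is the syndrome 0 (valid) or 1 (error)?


Syndrome = XOR of all bits = 0 XOR 0 XOR 0 XOR 1 XOR 0 XOR 1 XOR 0 XOR 1 XOR 0 XOR 1 XOR 0 XOR 0 XOR 0 XOR 1 XOR 1 XOR 1 = 1

1


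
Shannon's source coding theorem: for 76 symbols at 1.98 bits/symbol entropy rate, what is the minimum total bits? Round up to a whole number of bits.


Minimum bits >= n * H = 76 * 1.98 = 150.48, rounded up to a whole number of bits = 151

151 bits


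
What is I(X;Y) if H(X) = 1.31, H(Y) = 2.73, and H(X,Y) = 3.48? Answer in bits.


I(X;Y) = H(X) + H(Y) - H(X,Y) = 1.31 + 2.73 - 3.48 = 0.56

0.56 bits


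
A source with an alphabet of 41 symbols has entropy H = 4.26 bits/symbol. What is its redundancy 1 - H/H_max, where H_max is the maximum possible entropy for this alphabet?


H_max = log2(K) = log2(41) = 5.3576 bits/symbol. Redundancy = 1 - H/H_max = 1 - 4.26/5.3576 = 1 - 0.7951 = 0.2049

0.2049


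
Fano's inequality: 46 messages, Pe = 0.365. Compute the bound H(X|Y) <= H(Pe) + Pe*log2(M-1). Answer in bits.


H(Pe) = -Pe*log2(Pe) - (1-Pe)*log2(1-Pe) = -0.365*log2(0.365) - 0.635*log2(0.635) = 0.530722 + 0.416034 = 0.9468. Pe*log2(M-1) = 0.365*log2(45) = 2.004526. Bound = H(Pe) + Pe*log2(M-1) = 0.530722 + 0.416034 + 2.004526 = 2.9513

2.9513 bits


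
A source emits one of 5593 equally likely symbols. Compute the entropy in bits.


H = log2(n) = log2(5593) = 12.4494

12.4494 bits


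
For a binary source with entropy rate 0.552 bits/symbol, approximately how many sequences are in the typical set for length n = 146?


log2|A_typical| = nH = 146 * 0.552 = 80.592, so |A_typical| ~ 2^80.592 = 1.822e+24

1.822e+24


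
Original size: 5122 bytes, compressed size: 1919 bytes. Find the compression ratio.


Ratio = original / compressed = 5122 / 1919 = 2.6691

2.6691


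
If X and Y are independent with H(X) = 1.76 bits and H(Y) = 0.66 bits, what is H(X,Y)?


For independent variables, H(X,Y) = H(X) + H(Y) = 1.76 + 0.66 = 2.42

2.42 bits
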